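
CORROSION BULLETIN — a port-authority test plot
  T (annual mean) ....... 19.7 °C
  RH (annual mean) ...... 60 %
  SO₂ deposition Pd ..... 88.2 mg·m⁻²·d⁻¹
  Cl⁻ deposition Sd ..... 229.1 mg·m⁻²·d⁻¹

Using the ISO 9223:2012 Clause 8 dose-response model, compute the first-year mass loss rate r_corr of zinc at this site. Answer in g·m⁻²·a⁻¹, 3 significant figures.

zinc: f(T) = -0.071·(T−10) [T>10 °C] = -0.6887
  sulphur-dioxide contribution → 0.7348 μm/a
  chloride contribution → 3.341 μm/a
  ⇒ r_corr(zinc) = 4.076 μm/a
Convert to mass loss: 4.076 μm/a × 7.14 g/cm³ = 29.1 g·m⁻²·a⁻¹

r_corr = 29.1 g·m⁻²·a⁻¹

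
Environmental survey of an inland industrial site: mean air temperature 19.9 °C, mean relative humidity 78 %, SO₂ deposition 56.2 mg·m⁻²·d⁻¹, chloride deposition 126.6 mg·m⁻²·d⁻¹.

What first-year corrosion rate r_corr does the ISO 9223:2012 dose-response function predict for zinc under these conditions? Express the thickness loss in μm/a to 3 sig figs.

r_corr = 4.16 μm/a

zinc: temperature factor f = -0.071·(9.9) = -0.7029
  sulphur-dioxide contribution → 1.36 μm/a
  chloride contribution → 2.799 μm/a
  ⇒ r_corr(zinc) = 4.159 μm/a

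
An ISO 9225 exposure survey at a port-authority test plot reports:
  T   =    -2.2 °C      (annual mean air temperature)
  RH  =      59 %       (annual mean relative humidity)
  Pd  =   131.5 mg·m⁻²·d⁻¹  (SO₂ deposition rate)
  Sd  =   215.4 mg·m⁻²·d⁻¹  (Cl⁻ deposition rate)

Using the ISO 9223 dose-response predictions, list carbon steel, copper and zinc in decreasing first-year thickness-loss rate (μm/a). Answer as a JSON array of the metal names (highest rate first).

carbon steel: T≤10 °C ⇒ hinge +0.150·(-2.2−10) = -1.8300
  sulphur-dioxide contribution → 11.68 μm/a
  chloride contribution → 18.3 μm/a
  total first-year rate 29.99 μm/a
copper: T≤10 °C ⇒ hinge +0.126·(-2.2−10) = -1.5372
  sulphur-dioxide contribution → 0.1316 μm/a
  chloride contribution → 0.3283 μm/a
  total first-year rate 0.46 μm/a
zinc: f(T) = +0.038·(T−10) [T≤10 °C] = -0.4636
  sulphur-dioxide contribution → 1.048 μm/a
  chloride contribution → 0.4975 μm/a
  total first-year rate 1.545 μm/a
Ordering by μm/a: carbon steel (30) > zinc (1.55) > copper (0.46)

["carbon steel", "zinc", "copper"]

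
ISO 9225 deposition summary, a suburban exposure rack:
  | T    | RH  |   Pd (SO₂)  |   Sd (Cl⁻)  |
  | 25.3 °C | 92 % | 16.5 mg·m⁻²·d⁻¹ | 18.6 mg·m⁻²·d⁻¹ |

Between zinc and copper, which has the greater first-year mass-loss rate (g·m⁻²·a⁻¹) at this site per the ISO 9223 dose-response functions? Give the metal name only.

copper

zinc: f(T) = -0.071·(T−10) [T>10 °C] = -1.0863
  SO₂ term: 0.0129·16.5^0.44·exp(0.046·92-1.0863) = 1.029
  Sd branch = 0.0175·Sd^0.57·e^(0.008·RH+0.085·T) = 1.661 μm/a
  sum: 1.029 + 1.661 → r_corr = 2.69 μm/a
  mass loss = 2.69 μm/a × 7.14 g/cm³ = 19.2 g·m⁻²·a⁻¹
copper: f(T) = -0.080·(T−10) [T>10 °C] = -1.2240
  SO₂ term: 0.0053·16.5^0.26·exp(0.059·92-1.2240) = 0.7355
  Cl⁻ term: 0.01025·18.6^0.27·exp(0.036·92+0.049·25.3) = 2.139
  r_corr = 0.7355 + 2.139 = 2.875 μm/a
  mass loss = 2.875 μm/a × 8.96 g/cm³ = 25.76 g·m⁻²·a⁻¹
Ordering by g·m⁻²·a⁻¹: copper (25.8) > zinc (19.2)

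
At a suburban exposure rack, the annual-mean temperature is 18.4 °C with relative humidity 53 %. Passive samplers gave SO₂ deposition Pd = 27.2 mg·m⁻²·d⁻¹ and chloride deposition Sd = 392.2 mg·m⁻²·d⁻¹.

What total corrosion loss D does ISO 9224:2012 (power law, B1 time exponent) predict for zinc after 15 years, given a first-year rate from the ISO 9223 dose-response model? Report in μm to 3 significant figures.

D(15) = 37.9 μm

zinc: T>10 °C ⇒ hinge -0.071·(18.4−10) = -0.5964
  Pd branch = 0.0129·Pd^0.44·e^(0.046·RH+f) = 0.348 μm/a
  Cl⁻ term: 0.0175·392.2^0.57·exp(0.008·53+0.085·18.4) = 3.843
  sum: 0.348 + 3.843 → r_corr = 4.191 μm/a
Long-term exponent b (ISO 9224 Table 2, B1) = 0.813
  D(15) = 4.191 × 15^0.813 = 4.191 × 9.04 = 37.89 μm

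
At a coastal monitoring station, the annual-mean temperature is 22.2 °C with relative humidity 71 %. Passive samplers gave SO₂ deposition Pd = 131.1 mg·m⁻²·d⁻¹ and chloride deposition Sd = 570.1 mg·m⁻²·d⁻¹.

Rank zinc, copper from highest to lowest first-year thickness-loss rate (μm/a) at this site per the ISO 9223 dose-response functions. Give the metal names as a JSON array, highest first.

["zinc", "copper"]

zinc: f(T) = -0.071·(T−10) [T>10 °C] = -0.8662
  SO₂ term: 0.0129·131.1^0.44·exp(0.046·71-0.8662) = 1.215
  Cl⁻ term: 0.0175·570.1^0.57·exp(0.008·71+0.085·22.2) = 7.588
  r_corr = 1.215 + 7.588 = 8.803 μm/a
copper: f(T) = -0.080·(T−10) [T>10 °C] = -0.9760
  SO₂ term: 0.0053·131.1^0.26·exp(0.059·71-0.9760) = 0.468
  Sd branch = 0.01025·Sd^0.27·e^(0.036·RH+0.049·T) = 2.174 μm/a
  sum: 0.468 + 2.174 → r_corr = 2.642 μm/a
Ordering by μm/a: zinc (8.8) > copper (2.64)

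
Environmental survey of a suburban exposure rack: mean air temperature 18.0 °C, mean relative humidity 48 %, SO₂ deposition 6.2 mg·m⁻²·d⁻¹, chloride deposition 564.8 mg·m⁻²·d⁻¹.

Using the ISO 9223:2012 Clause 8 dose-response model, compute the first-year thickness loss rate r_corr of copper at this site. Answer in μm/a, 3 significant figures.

copper: temperature factor f = -0.080·(8.0) = -0.6400
  sulphur-dioxide contribution → 0.07626 μm/a
  chloride contribution → 0.7713 μm/a
  total first-year rate 0.8476 μm/a

r_corr = 0.848 μm/a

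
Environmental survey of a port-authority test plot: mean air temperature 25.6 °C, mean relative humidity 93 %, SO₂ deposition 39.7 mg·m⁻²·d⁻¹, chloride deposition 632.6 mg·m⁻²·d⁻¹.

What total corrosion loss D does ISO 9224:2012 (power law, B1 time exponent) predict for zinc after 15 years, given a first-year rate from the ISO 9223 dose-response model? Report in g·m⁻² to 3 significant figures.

D(15) = 928 g·m⁻²

zinc: f(T) = -0.071·(T−10) [T>10 °C] = -1.1076
  sulphur-dioxide contribution → 1.552 μm/a
  chloride contribution → 12.82 μm/a
  total first-year rate 14.37 μm/a
Long-term exponent b (ISO 9224 Table 2, B1) = 0.813
  D(15) = 14.37 × 15^0.813 = 14.37 × 9.04 = 129.9 μm
  Mass loss = 129.9 μm × 7.14 g/cm³ = 927.5 g·m⁻²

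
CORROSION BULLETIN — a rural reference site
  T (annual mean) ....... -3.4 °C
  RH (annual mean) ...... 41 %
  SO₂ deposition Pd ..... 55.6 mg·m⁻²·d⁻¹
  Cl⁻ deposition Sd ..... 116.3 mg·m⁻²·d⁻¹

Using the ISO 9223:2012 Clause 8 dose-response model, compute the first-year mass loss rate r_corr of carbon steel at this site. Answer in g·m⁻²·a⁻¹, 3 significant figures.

r_corr = 85.8 g·m⁻²·a⁻¹

carbon steel: T≤10 °C ⇒ hinge +0.150·(-3.4−10) = -2.0100
  SO₂ term: 1.77·55.6^0.52·exp(0.02·41-2.0100) = 4.351
  Cl⁻ term: 0.102·116.3^0.62·exp(0.033·41+0.04·-3.4) = 6.573
  sum: 4.351 + 6.573 → r_corr = 10.92 μm/a
Convert to mass loss: 10.92 μm/a × 7.85 g/cm³ = 85.76 g·m⁻²·a⁻¹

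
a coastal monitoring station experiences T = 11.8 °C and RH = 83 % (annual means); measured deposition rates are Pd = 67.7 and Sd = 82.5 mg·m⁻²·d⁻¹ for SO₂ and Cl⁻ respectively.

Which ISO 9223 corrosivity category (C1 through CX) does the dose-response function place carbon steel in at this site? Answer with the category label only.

carbon steel: f(T) = -0.054·(T−10) [T>10 °C] = -0.0972
  SO₂ term: 1.77·67.7^0.52·exp(0.02·83-0.0972) = 75.61
  Sd branch = 0.102·Sd^0.62·e^(0.033·RH+0.04·T) = 39.02 μm/a
  sum: 75.61 + 39.02 → r_corr = 114.6 μm/a
Category bounds: 80…200 μm/a bracket r_corr ⇒ C5

C5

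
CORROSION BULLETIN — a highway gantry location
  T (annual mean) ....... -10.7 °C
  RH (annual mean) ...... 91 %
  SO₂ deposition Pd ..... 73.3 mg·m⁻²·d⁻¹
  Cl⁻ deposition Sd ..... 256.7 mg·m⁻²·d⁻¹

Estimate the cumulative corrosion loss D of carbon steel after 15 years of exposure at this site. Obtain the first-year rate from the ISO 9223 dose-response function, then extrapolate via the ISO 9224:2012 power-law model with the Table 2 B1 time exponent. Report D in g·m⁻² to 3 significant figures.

D(15) = 1.50e+03 g·m⁻²

carbon steel: f(T) = +0.150·(T−10) [T≤10 °C] = -3.1050
  SO₂ term: 1.77·73.3^0.52·exp(0.02·91-3.1050) = 4.568
  Sd branch = 0.102·Sd^0.62·e^(0.033·RH+0.04·T) = 41.76 μm/a
  r_corr = 4.568 + 41.76 = 46.33 μm/a
Long-term exponent b (ISO 9224 Table 2, B1) = 0.523
  D(15) = 46.33 × 15^0.523 = 46.33 × 4.122 = 191 μm
  Mass loss = 191 μm × 7.85 g/cm³ = 1499 g·m⁻²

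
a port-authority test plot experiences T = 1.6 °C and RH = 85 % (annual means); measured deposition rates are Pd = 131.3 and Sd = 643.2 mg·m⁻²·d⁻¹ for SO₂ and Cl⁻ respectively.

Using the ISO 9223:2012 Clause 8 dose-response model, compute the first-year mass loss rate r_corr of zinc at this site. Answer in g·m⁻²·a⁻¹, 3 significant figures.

r_corr = 39.8 g·m⁻²·a⁻¹

zinc: f(T) = +0.038·(T−10) [T≤10 °C] = -0.3192
  SO₂ term: 0.0129·131.3^0.44·exp(0.046·85-0.3192) = 4
  Sd branch = 0.0175·Sd^0.57·e^(0.008·RH+0.085·T) = 1.578 μm/a
  sum: 4 + 1.578 → r_corr = 5.579 μm/a
Convert to mass loss: 5.579 μm/a × 7.14 g/cm³ = 39.83 g·m⁻²·a⁻¹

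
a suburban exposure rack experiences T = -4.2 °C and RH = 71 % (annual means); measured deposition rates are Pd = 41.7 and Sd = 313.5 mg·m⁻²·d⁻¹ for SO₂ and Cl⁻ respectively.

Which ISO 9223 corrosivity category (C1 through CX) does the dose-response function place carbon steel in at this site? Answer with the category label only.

carbon steel: temperature factor f = +0.150·(-14.2) = -2.1300
  Pd branch = 1.77·Pd^0.52·e^(0.02·RH+f) = 6.055 μm/a
  Sd branch = 0.102·Sd^0.62·e^(0.033·RH+0.04·T) = 31.69 μm/a
  r_corr = 6.055 + 31.69 = 37.74 μm/a
37.7 μm/a falls in (25, 50] for carbon steel → category C3

C3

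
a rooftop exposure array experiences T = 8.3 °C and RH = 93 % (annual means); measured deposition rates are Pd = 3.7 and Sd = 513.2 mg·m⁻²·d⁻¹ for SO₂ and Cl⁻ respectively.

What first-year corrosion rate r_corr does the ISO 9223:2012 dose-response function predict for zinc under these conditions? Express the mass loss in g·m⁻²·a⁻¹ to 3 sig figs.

zinc: temperature factor f = +0.038·(-1.7) = -0.0646
  Pd branch = 0.0129·Pd^0.44·e^(0.046·RH+f) = 1.55 μm/a
  Sd branch = 0.0175·Sd^0.57·e^(0.008·RH+0.085·T) = 2.615 μm/a
  r_corr = 1.55 + 2.615 = 4.165 μm/a
Convert to mass loss: 4.165 μm/a × 7.14 g/cm³ = 29.74 g·m⁻²·a⁻¹

r_corr = 29.7 g·m⁻²·a⁻¹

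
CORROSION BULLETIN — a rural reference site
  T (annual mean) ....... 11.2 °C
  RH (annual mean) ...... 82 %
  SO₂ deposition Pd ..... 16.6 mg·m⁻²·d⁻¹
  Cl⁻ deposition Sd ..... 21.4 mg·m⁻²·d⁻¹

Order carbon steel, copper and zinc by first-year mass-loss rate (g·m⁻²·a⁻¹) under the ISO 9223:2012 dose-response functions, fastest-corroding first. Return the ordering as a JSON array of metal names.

carbon steel: temperature factor f = -0.054·(1.2) = -0.0648
  SO₂ term: 1.77·16.6^0.52·exp(0.02·82-0.0648) = 36.86
  Cl⁻ term: 0.102·21.4^0.62·exp(0.033·82+0.04·11.2) = 15.97
  r_corr = 36.86 + 15.97 = 52.82 μm/a
  mass loss = 52.82 μm/a × 7.85 g/cm³ = 414.7 g·m⁻²·a⁻¹
copper: f(T) = -0.080·(T−10) [T>10 °C] = -0.0960
  Pd branch = 0.0053·Pd^0.26·e^(0.059·RH+f) = 1.262 μm/a
  Sd branch = 0.01025·Sd^0.27·e^(0.036·RH+0.049·T) = 0.7768 μm/a
  r_corr = 1.262 + 0.7768 = 2.038 μm/a
  mass loss = 2.038 μm/a × 8.96 g/cm³ = 18.26 g·m⁻²·a⁻¹
zinc: f(T) = -0.071·(T−10) [T>10 °C] = -0.0852
  SO₂ term: 0.0129·16.6^0.44·exp(0.046·82-0.0852) = 1.773
  Sd branch = 0.0175·Sd^0.57·e^(0.008·RH+0.085·T) = 0.5009 μm/a
  sum: 1.773 + 0.5009 → r_corr = 2.273 μm/a
  mass loss = 2.273 μm/a × 7.14 g/cm³ = 16.23 g·m⁻²·a⁻¹
Ordering by g·m⁻²·a⁻¹: carbon steel (415) > copper (18.3) > zinc (16.2)

["carbon steel", "copper", "zinc"]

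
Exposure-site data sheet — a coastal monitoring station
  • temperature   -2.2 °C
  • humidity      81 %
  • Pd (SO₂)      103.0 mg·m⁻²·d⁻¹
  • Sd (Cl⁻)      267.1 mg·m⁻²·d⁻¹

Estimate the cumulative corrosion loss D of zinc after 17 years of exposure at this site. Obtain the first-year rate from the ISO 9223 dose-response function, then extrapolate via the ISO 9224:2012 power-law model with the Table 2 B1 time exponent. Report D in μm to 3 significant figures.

D(17) = 32.6 μm

zinc: temperature factor f = +0.038·(-12.2) = -0.4636
  SO₂ term: 0.0129·103.0^0.44·exp(0.046·81-0.4636) = 2.589
  Cl⁻ term: 0.0175·267.1^0.57·exp(0.008·81+0.085·-2.2) = 0.6706
  sum: 2.589 + 0.6706 → r_corr = 3.259 μm/a
ISO 9224: D(t) = r_corr · t^b with b = 0.813 (zinc, B1)
  D(17) = 3.259 × 17^0.813 = 3.259 × 10.01 = 32.62 μm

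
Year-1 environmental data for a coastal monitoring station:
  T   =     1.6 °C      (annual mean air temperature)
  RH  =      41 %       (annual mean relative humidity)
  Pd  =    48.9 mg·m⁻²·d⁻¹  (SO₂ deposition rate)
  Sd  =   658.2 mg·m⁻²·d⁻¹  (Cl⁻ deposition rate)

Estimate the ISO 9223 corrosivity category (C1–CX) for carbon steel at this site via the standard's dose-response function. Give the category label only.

C3

carbon steel: temperature factor f = +0.150·(-8.4) = -1.2600
  sulphur-dioxide contribution → 8.616 μm/a
  chloride contribution → 23.52 μm/a
  ⇒ r_corr(carbon steel) = 32.13 μm/a
Category bounds: 25…50 μm/a bracket r_corr ⇒ C3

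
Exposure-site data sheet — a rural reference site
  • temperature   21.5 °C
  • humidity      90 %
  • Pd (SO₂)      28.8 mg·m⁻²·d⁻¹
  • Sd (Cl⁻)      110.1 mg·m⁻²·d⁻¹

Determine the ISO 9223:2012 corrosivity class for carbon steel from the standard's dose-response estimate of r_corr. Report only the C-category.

C5

carbon steel: temperature factor f = -0.054·(11.5) = -0.6210
  sulphur-dioxide contribution → 33.03 μm/a
  chloride contribution → 86.67 μm/a
  total first-year rate 119.7 μm/a
Category bounds: 80…200 μm/a bracket r_corr ⇒ C5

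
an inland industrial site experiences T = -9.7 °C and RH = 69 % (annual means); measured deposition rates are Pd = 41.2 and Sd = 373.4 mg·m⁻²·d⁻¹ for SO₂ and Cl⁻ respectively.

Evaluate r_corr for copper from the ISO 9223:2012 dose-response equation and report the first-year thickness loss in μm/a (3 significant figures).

r_corr = 0.446 μm/a

copper: f(T) = +0.126·(T−10) [T≤10 °C] = -2.4822
  Pd branch = 0.0053·Pd^0.26·e^(0.059·RH+f) = 0.06826 μm/a
  Cl⁻ term: 0.01025·373.4^0.27·exp(0.036·69+0.049·-9.7) = 0.3781
  r_corr = 0.06826 + 0.3781 = 0.4463 μm/a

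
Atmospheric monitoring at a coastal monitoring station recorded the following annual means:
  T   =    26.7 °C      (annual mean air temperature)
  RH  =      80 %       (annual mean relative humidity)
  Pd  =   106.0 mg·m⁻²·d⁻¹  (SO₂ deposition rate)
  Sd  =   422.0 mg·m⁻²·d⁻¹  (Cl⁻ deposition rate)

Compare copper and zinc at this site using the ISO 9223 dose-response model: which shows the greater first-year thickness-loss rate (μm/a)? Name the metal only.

copper: T>10 °C ⇒ hinge -0.080·(26.7−10) = -1.3360
  SO₂ term: 0.0053·106.0^0.26·exp(0.059·80-1.3360) = 0.5254
  Sd branch = 0.01025·Sd^0.27·e^(0.036·RH+0.049·T) = 3.456 μm/a
  r_corr = 0.5254 + 3.456 = 3.981 μm/a
zinc: f(T) = -0.071·(T−10) [T>10 °C] = -1.1857
  SO₂ term: 0.0129·106.0^0.44·exp(0.046·80-1.1857) = 1.216
  Cl⁻ term: 0.0175·422.0^0.57·exp(0.008·80+0.085·26.7) = 10.07
  sum: 1.216 + 10.07 → r_corr = 11.29 μm/a
Ordering by μm/a: zinc (11.3) > copper (3.98)

zinc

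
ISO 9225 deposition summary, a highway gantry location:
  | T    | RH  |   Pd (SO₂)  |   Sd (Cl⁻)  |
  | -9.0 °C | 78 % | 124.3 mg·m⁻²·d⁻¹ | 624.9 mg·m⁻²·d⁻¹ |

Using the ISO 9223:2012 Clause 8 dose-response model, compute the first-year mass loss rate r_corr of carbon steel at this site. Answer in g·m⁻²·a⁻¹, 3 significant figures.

r_corr = 444 g·m⁻²·a⁻¹

carbon steel: T≤10 °C ⇒ hinge +0.150·(-9.0−10) = -2.8500
  SO₂ term: 1.77·124.3^0.52·exp(0.02·78-2.8500) = 5.982
  Sd branch = 0.102·Sd^0.62·e^(0.033·RH+0.04·T) = 50.53 μm/a
  sum: 5.982 + 50.53 → r_corr = 56.51 μm/a
Convert to mass loss: 56.51 μm/a × 7.85 g/cm³ = 443.6 g·m⁻²·a⁻¹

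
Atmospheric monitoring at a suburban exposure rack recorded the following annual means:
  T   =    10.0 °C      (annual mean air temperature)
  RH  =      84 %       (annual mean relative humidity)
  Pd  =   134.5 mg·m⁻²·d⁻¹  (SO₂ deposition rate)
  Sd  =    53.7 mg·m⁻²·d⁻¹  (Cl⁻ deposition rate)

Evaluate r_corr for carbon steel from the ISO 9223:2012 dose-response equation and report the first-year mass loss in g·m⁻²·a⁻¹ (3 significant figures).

carbon steel: f(T) = +0.150·(T−10) [T≤10 °C] = +0.0000
  Pd branch = 1.77·Pd^0.52·e^(0.02·RH+f) = 121.5 μm/a
  Cl⁻ term: 0.102·53.7^0.62·exp(0.033·84+0.04·10.0) = 28.76
  sum: 121.5 + 28.76 → r_corr = 150.2 μm/a
Convert to mass loss: 150.2 μm/a × 7.85 g/cm³ = 1179 g·m⁻²·a⁻¹

r_corr = 1.18e+03 g·m⁻²·a⁻¹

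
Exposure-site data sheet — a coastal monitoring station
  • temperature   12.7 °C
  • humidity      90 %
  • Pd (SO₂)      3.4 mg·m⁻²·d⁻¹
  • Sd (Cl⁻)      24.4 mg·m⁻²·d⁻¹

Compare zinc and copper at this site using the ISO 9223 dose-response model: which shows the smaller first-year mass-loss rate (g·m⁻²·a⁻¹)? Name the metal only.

zinc

zinc: T>10 °C ⇒ hinge -0.071·(12.7−10) = -0.1917
  Pd branch = 0.0129·Pd^0.44·e^(0.046·RH+f) = 1.146 μm/a
  Cl⁻ term: 0.0175·24.4^0.57·exp(0.008·90+0.085·12.7) = 0.6537
  r_corr = 1.146 + 0.6537 = 1.8 μm/a
  mass loss = 1.8 μm/a × 7.14 g/cm³ = 12.85 g·m⁻²·a⁻¹
copper: f(T) = -0.080·(T−10) [T>10 °C] = -0.2160
  Pd branch = 0.0053·Pd^0.26·e^(0.059·RH+f) = 1.188 μm/a
  Cl⁻ term: 0.01025·24.4^0.27·exp(0.036·90+0.049·12.7) = 1.155
  r_corr = 1.188 + 1.155 = 2.343 μm/a
  mass loss = 2.343 μm/a × 8.96 g/cm³ = 20.99 g·m⁻²·a⁻¹
Ordering by g·m⁻²·a⁻¹: copper (21) > zinc (12.8)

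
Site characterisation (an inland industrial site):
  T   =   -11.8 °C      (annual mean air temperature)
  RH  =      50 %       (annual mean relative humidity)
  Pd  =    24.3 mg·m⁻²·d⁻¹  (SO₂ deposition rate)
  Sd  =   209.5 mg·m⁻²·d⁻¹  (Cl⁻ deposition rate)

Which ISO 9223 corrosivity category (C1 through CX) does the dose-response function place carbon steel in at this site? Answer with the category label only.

C2

carbon steel: f(T) = +0.150·(T−10) [T≤10 °C] = -3.2700
  SO₂ term: 1.77·24.3^0.52·exp(0.02·50-3.2700) = 0.9608
  Sd branch = 0.102·Sd^0.62·e^(0.033·RH+0.04·T) = 9.106 μm/a
  sum: 0.9608 + 9.106 → r_corr = 10.07 μm/a
Category bounds: 1.3…25 μm/a bracket r_corr ⇒ C2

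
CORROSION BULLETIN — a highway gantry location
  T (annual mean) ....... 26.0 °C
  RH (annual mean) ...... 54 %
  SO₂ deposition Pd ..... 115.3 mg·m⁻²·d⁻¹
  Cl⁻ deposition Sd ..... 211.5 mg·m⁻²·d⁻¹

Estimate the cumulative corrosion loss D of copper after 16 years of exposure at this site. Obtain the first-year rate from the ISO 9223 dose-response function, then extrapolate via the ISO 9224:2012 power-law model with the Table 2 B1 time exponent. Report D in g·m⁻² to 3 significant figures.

D(16) = 68.9 g·m⁻²

copper: temperature factor f = -0.080·(16.0) = -1.2800
  Pd branch = 0.0053·Pd^0.26·e^(0.059·RH+f) = 0.1225 μm/a
  Sd branch = 0.01025·Sd^0.27·e^(0.036·RH+0.049·T) = 1.087 μm/a
  sum: 0.1225 + 1.087 → r_corr = 1.209 μm/a
ISO 9224: D(t) = r_corr · t^b with b = 0.667 (copper, B1)
  D(16) = 1.209 × 16^0.667 = 1.209 × 6.355 = 7.685 μm
  Mass loss = 7.685 μm × 8.96 g/cm³ = 68.86 g·m⁻²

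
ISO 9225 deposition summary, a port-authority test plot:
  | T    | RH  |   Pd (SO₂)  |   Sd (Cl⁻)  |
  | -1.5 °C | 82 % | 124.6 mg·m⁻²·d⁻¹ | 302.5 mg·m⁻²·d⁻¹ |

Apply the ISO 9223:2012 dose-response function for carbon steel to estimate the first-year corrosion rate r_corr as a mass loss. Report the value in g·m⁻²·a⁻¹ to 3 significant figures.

carbon steel: f(T) = +0.150·(T−10) [T≤10 °C] = -1.7250
  Pd branch = 1.77·Pd^0.52·e^(0.02·RH+f) = 19.99 μm/a
  Cl⁻ term: 0.102·302.5^0.62·exp(0.033·82+0.04·-1.5) = 49.64
  r_corr = 19.99 + 49.64 = 69.62 μm/a
Convert to mass loss: 69.62 μm/a × 7.85 g/cm³ = 546.5 g·m⁻²·a⁻¹

r_corr = 547 g·m⁻²·a⁻¹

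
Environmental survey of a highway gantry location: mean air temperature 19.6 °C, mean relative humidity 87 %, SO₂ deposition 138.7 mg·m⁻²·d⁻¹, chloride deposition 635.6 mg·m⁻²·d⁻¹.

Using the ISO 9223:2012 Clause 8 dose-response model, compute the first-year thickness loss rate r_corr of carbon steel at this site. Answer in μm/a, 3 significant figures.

r_corr = 294 μm/a

carbon steel: f(T) = -0.054·(T−10) [T>10 °C] = -0.5184
  sulphur-dioxide contribution → 78.05 μm/a
  chloride contribution → 215.7 μm/a
  ⇒ r_corr(carbon steel) = 293.8 μm/a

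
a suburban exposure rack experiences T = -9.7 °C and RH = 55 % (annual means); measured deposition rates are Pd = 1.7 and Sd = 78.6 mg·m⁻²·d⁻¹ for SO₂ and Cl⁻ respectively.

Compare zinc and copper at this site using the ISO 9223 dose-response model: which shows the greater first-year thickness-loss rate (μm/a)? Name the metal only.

zinc

zinc: f(T) = +0.038·(T−10) [T≤10 °C] = -0.7486
  sulphur-dioxide contribution → 0.09675 μm/a
  chloride contribution → 0.1434 μm/a
  total first-year rate 0.2401 μm/a
copper: f(T) = +0.126·(T−10) [T≤10 °C] = -2.4822
  sulphur-dioxide contribution → 0.01305 μm/a
  chloride contribution → 0.15 μm/a
  total first-year rate 0.163 μm/a
Ordering by μm/a: zinc (0.24) > copper (0.163)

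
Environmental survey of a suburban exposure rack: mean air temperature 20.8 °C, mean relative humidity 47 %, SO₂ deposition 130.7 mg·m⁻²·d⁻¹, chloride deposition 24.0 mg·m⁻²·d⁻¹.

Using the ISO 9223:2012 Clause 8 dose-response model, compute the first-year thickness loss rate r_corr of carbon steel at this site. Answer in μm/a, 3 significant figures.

carbon steel: temperature factor f = -0.054·(10.8) = -0.5832
  sulphur-dioxide contribution → 31.87 μm/a
  chloride contribution → 7.93 μm/a
  ⇒ r_corr(carbon steel) = 39.8 μm/a

r_corr = 39.8 μm/a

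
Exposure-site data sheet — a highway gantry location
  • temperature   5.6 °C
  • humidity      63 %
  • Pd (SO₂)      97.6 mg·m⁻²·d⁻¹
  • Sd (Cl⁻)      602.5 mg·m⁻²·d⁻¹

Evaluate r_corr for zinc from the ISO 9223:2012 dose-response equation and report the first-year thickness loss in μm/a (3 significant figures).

r_corr = 3.28 μm/a

zinc: f(T) = +0.038·(T−10) [T≤10 °C] = -0.1672
  sulphur-dioxide contribution → 1.486 μm/a
  chloride contribution → 1.792 μm/a
  ⇒ r_corr(zinc) = 3.277 μm/a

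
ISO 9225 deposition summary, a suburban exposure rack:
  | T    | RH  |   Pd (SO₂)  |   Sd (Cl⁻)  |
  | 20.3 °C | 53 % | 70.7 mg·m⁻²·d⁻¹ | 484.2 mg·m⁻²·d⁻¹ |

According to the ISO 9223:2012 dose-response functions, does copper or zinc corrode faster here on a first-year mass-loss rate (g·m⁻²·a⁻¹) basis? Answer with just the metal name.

zinc

copper: temperature factor f = -0.080·(10.3) = -0.8240
  SO₂ term: 0.0053·70.7^0.26·exp(0.059·53-0.8240) = 0.1604
  Sd branch = 0.01025·Sd^0.27·e^(0.036·RH+0.049·T) = 0.9915 μm/a
  sum: 0.1604 + 0.9915 → r_corr = 1.152 μm/a
  mass loss = 1.152 μm/a × 8.96 g/cm³ = 10.32 g·m⁻²·a⁻¹
zinc: f(T) = -0.071·(T−10) [T>10 °C] = -0.7313
  SO₂ term: 0.0129·70.7^0.44·exp(0.046·53-0.7313) = 0.463
  Sd branch = 0.0175·Sd^0.57·e^(0.008·RH+0.085·T) = 5.094 μm/a
  sum: 0.463 + 5.094 → r_corr = 5.556 μm/a
  mass loss = 5.556 μm/a × 7.14 g/cm³ = 39.67 g·m⁻²·a⁻¹
Ordering by g·m⁻²·a⁻¹: zinc (39.7) > copper (10.3)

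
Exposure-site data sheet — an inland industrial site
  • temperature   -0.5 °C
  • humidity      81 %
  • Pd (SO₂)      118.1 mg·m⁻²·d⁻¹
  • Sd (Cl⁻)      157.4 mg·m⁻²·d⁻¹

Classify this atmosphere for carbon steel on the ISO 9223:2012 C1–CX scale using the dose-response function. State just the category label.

carbon steel: T≤10 °C ⇒ hinge +0.150·(-0.5−10) = -1.5750
  SO₂ term: 1.77·118.1^0.52·exp(0.02·81-1.5750) = 22.14
  Cl⁻ term: 0.102·157.4^0.62·exp(0.033·81+0.04·-0.5) = 33.34
  sum: 22.14 + 33.34 → r_corr = 55.47 μm/a
ISO 9223 Table 2 (carbon steel): 50 < 55.5 ≤ 80 μm/a ⇒ C4

C4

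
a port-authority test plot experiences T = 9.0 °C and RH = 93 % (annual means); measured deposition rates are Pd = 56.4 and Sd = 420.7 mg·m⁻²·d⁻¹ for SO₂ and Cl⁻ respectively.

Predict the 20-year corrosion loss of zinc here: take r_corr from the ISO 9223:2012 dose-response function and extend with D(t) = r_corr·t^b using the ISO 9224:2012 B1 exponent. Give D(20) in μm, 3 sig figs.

zinc: T≤10 °C ⇒ hinge +0.038·(9.0−10) = -0.0380
  SO₂ term: 0.0129·56.4^0.44·exp(0.046·93-0.0380) = 5.279
  Sd branch = 0.0175·Sd^0.57·e^(0.008·RH+0.085·T) = 2.478 μm/a
  sum: 5.279 + 2.478 → r_corr = 7.757 μm/a
ISO 9224: D(t) = r_corr · t^b with b = 0.813 (zinc, B1)
  D(20) = 7.757 × 20^0.813 = 7.757 × 11.42 = 88.6 μm

D(20) = 88.6 μm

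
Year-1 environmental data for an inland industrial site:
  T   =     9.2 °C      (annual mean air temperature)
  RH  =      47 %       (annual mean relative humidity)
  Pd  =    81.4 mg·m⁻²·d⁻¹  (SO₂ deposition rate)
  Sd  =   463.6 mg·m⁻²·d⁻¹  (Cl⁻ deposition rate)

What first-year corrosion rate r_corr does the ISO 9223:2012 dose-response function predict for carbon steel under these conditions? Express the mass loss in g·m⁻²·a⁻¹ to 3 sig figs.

carbon steel: f(T) = +0.150·(T−10) [T≤10 °C] = -0.1200
  Pd branch = 1.77·Pd^0.52·e^(0.02·RH+f) = 39.59 μm/a
  Cl⁻ term: 0.102·463.6^0.62·exp(0.033·47+0.04·9.2) = 31.26
  sum: 39.59 + 31.26 → r_corr = 70.86 μm/a
Convert to mass loss: 70.86 μm/a × 7.85 g/cm³ = 556.2 g·m⁻²·a⁻¹

r_corr = 556 g·m⁻²·a⁻¹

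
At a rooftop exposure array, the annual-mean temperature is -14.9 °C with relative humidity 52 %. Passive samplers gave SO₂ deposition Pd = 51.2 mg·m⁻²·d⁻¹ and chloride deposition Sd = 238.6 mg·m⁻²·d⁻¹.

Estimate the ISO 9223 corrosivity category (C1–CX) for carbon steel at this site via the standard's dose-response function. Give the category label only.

carbon steel: T≤10 °C ⇒ hinge +0.150·(-14.9−10) = -3.7350
  SO₂ term: 1.77·51.2^0.52·exp(0.02·52-3.7350) = 0.9255
  Sd branch = 0.102·Sd^0.62·e^(0.033·RH+0.04·T) = 9.315 μm/a
  sum: 0.9255 + 9.315 → r_corr = 10.24 μm/a
Category bounds: 1.3…25 μm/a bracket r_corr ⇒ C2

C2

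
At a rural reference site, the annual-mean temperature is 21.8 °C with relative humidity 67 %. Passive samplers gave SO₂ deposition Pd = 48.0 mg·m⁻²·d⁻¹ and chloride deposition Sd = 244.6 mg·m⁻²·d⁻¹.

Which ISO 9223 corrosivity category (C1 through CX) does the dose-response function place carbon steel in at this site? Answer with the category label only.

C5

carbon steel: f(T) = -0.054·(T−10) [T>10 °C] = -0.6372
  SO₂ term: 1.77·48.0^0.52·exp(0.02·67-0.6372) = 26.76
  Sd branch = 0.102·Sd^0.62·e^(0.033·RH+0.04·T) = 67.36 μm/a
  r_corr = 26.76 + 67.36 = 94.11 μm/a
ISO 9223 Table 2 (carbon steel): 80 < 94.1 ≤ 200 μm/a ⇒ C5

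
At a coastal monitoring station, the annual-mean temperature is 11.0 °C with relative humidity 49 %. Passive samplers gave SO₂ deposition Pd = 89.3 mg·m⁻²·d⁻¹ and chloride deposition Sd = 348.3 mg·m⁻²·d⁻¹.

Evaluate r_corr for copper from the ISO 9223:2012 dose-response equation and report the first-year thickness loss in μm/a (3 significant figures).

copper: f(T) = -0.080·(T−10) [T>10 °C] = -0.0800
  SO₂ term: 0.0053·89.3^0.26·exp(0.059·49-0.0800) = 0.2833
  Cl⁻ term: 0.01025·348.3^0.27·exp(0.036·49+0.049·11.0) = 0.498
  sum: 0.2833 + 0.498 → r_corr = 0.7813 μm/a

r_corr = 0.781 μm/a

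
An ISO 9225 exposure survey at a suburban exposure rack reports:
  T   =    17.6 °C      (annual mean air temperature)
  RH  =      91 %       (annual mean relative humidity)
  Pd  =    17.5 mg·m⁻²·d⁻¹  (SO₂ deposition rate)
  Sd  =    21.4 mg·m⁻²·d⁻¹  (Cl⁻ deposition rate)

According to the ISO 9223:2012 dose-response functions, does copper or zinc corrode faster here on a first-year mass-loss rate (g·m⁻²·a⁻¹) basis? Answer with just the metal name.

copper

copper: temperature factor f = -0.080·(7.6) = -0.6080
  sulphur-dioxide contribution → 1.304 μm/a
  chloride contribution → 1.47 μm/a
  ⇒ r_corr(copper) = 2.773 μm/a
  mass loss = 2.773 μm/a × 8.96 g/cm³ = 24.85 g·m⁻²·a⁻¹
zinc: temperature factor f = -0.071·(7.6) = -0.5396
  sulphur-dioxide contribution → 1.742 μm/a
  chloride contribution → 0.9274 μm/a
  ⇒ r_corr(zinc) = 2.67 μm/a
  mass loss = 2.67 μm/a × 7.14 g/cm³ = 19.06 g·m⁻²·a⁻¹
Ordering by g·m⁻²·a⁻¹: copper (24.8) > zinc (19.1)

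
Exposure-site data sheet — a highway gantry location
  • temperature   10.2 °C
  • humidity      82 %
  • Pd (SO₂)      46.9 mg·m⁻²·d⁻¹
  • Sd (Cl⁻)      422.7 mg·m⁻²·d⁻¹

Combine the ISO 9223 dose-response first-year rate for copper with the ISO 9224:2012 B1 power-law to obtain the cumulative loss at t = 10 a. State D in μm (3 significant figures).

copper: f(T) = -0.080·(T−10) [T>10 °C] = -0.0160
  SO₂ term: 0.0053·46.9^0.26·exp(0.059·82-0.0160) = 1.79
  Cl⁻ term: 0.01025·422.7^0.27·exp(0.036·82+0.049·10.2) = 1.655
  r_corr = 1.79 + 1.655 = 3.446 μm/a
Long-term exponent b (ISO 9224 Table 2, B1) = 0.667
  D(10) = 3.446 × 10^0.667 = 3.446 × 4.645 = 16.01 μm

D(10) = 16.0 μm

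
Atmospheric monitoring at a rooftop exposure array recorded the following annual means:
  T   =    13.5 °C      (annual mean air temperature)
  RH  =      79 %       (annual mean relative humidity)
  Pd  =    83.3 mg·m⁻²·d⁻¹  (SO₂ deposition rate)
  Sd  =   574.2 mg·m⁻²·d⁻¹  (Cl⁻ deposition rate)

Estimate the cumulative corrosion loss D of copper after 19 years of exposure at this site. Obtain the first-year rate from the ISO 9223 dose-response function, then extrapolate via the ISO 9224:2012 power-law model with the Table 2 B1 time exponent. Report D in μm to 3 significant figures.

copper: temperature factor f = -0.080·(3.5) = -0.2800
  Pd branch = 0.0053·Pd^0.26·e^(0.059·RH+f) = 1.337 μm/a
  Sd branch = 0.01025·Sd^0.27·e^(0.036·RH+0.049·T) = 1.897 μm/a
  sum: 1.337 + 1.897 → r_corr = 3.235 μm/a
Power-law: D(19) = r_corr · 19^0.667
  D(19) = 3.235 × 19^0.667 = 3.235 × 7.127 = 23.05 μm

D(19) = 23.1 μm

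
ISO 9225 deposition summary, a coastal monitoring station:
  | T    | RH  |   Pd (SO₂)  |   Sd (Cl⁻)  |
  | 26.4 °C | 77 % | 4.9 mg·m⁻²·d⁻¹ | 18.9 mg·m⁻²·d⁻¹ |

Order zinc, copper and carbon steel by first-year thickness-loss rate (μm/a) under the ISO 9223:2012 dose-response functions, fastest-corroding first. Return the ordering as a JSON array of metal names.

["carbon steel", "zinc", "copper"]

zinc: T>10 °C ⇒ hinge -0.071·(26.4−10) = -1.1644
  Pd branch = 0.0129·Pd^0.44·e^(0.046·RH+f) = 0.2798 μm/a
  Cl⁻ term: 0.0175·18.9^0.57·exp(0.008·77+0.085·26.4) = 1.632
  r_corr = 0.2798 + 1.632 = 1.912 μm/a
copper: f(T) = -0.080·(T−10) [T>10 °C] = -1.3120
  SO₂ term: 0.0053·4.9^0.26·exp(0.059·77-1.3120) = 0.2027
  Sd branch = 0.01025·Sd^0.27·e^(0.036·RH+0.049·T) = 1.321 μm/a
  sum: 0.2027 + 1.321 → r_corr = 1.524 μm/a
carbon steel: T>10 °C ⇒ hinge -0.054·(26.4−10) = -0.8856
  Pd branch = 1.77·Pd^0.52·e^(0.02·RH+f) = 7.782 μm/a
  Sd branch = 0.102·Sd^0.62·e^(0.033·RH+0.04·T) = 23.02 μm/a
  sum: 7.782 + 23.02 → r_corr = 30.8 μm/a
Ordering by μm/a: carbon steel (30.8) > zinc (1.91) > copper (1.52)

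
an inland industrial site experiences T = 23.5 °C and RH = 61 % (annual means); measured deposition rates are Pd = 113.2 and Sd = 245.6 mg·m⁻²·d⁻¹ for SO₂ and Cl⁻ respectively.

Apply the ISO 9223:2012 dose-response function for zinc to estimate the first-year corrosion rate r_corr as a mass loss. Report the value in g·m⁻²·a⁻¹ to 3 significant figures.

zinc: temperature factor f = -0.071·(13.5) = -0.9585
  Pd branch = 0.0129·Pd^0.44·e^(0.046·RH+f) = 0.6556 μm/a
  Sd branch = 0.0175·Sd^0.57·e^(0.008·RH+0.085·T) = 4.841 μm/a
  r_corr = 0.6556 + 4.841 = 5.496 μm/a
Convert to mass loss: 5.496 μm/a × 7.14 g/cm³ = 39.24 g·m⁻²·a⁻¹

r_corr = 39.2 g·m⁻²·a⁻¹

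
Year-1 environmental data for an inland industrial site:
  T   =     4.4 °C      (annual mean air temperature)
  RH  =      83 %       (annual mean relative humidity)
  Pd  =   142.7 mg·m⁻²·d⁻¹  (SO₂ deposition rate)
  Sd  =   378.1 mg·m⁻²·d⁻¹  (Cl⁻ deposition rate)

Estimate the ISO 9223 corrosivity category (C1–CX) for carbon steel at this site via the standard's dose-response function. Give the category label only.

carbon steel: f(T) = +0.150·(T−10) [T≤10 °C] = -0.8400
  sulphur-dioxide contribution → 53.01 μm/a
  chloride contribution → 74.59 μm/a
  total first-year rate 127.6 μm/a
Category bounds: 80…200 μm/a bracket r_corr ⇒ C5

C5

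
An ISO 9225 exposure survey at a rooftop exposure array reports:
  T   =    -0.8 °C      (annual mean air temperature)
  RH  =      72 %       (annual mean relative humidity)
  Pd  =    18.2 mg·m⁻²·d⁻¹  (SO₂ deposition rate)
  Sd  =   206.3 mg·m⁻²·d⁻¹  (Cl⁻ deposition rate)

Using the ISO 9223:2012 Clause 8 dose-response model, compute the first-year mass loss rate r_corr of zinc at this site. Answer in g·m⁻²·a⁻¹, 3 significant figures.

zinc: f(T) = +0.038·(T−10) [T≤10 °C] = -0.4104
  SO₂ term: 0.0129·18.2^0.44·exp(0.046·72-0.4104) = 0.8417
  Sd branch = 0.0175·Sd^0.57·e^(0.008·RH+0.085·T) = 0.6066 μm/a
  sum: 0.8417 + 0.6066 → r_corr = 1.448 μm/a
Convert to mass loss: 1.448 μm/a × 7.14 g/cm³ = 10.34 g·m⁻²·a⁻¹

r_corr = 10.3 g·m⁻²·a⁻¹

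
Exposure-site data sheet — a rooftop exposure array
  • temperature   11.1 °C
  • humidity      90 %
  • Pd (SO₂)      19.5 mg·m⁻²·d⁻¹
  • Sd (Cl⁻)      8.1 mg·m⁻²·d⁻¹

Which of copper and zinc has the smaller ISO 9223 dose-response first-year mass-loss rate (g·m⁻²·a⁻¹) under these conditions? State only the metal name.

zinc

copper: f(T) = -0.080·(T−10) [T>10 °C] = -0.0880
  SO₂ term: 0.0053·19.5^0.26·exp(0.059·90-0.0880) = 2.126
  Cl⁻ term: 0.01025·8.1^0.27·exp(0.036·90+0.049·11.1) = 0.7931
  r_corr = 2.126 + 0.7931 = 2.919 μm/a
  mass loss = 2.919 μm/a × 8.96 g/cm³ = 26.16 g·m⁻²·a⁻¹
zinc: temperature factor f = -0.071·(1.1) = -0.0781
  Pd branch = 0.0129·Pd^0.44·e^(0.046·RH+f) = 2.769 μm/a
  Sd branch = 0.0175·Sd^0.57·e^(0.008·RH+0.085·T) = 0.3043 μm/a
  sum: 2.769 + 0.3043 → r_corr = 3.073 μm/a
  mass loss = 3.073 μm/a × 7.14 g/cm³ = 21.94 g·m⁻²·a⁻¹
Ordering by g·m⁻²·a⁻¹: copper (26.2) > zinc (21.9)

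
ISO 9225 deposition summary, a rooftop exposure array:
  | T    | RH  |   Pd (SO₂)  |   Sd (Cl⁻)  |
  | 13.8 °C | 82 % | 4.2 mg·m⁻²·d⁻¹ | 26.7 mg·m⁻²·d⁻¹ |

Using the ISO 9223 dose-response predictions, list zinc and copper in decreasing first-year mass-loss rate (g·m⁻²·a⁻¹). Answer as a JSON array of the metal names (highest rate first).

["copper", "zinc"]

zinc: f(T) = -0.071·(T−10) [T>10 °C] = -0.2698
  sulphur-dioxide contribution → 0.805 μm/a
  chloride contribution → 0.7087 μm/a
  total first-year rate 1.514 μm/a
  mass loss = 1.514 μm/a × 7.14 g/cm³ = 10.81 g·m⁻²·a⁻¹
copper: temperature factor f = -0.080·(3.8) = -0.3040
  sulphur-dioxide contribution → 0.7168 μm/a
  chloride contribution → 0.9367 μm/a
  ⇒ r_corr(copper) = 1.653 μm/a
  mass loss = 1.653 μm/a × 8.96 g/cm³ = 14.82 g·m⁻²·a⁻¹
Ordering by g·m⁻²·a⁻¹: copper (14.8) > zinc (10.8)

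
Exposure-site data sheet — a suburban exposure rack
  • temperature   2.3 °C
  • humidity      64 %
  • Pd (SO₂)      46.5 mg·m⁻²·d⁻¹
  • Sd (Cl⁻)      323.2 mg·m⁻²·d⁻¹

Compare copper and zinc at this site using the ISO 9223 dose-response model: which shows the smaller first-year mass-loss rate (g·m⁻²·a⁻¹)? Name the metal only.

copper: T≤10 °C ⇒ hinge +0.126·(2.3−10) = -0.9702
  SO₂ term: 0.0053·46.5^0.26·exp(0.059·64-0.9702) = 0.2379
  Sd branch = 0.01025·Sd^0.27·e^(0.036·RH+0.049·T) = 0.5468 μm/a
  sum: 0.2379 + 0.5468 → r_corr = 0.7847 μm/a
  mass loss = 0.7847 μm/a × 8.96 g/cm³ = 7.031 g·m⁻²·a⁻¹
zinc: temperature factor f = +0.038·(-7.7) = -0.2926
  Pd branch = 0.0129·Pd^0.44·e^(0.046·RH+f) = 0.9903 μm/a
  Sd branch = 0.0175·Sd^0.57·e^(0.008·RH+0.085·T) = 0.9565 μm/a
  r_corr = 0.9903 + 0.9565 = 1.947 μm/a
  mass loss = 1.947 μm/a × 7.14 g/cm³ = 13.9 g·m⁻²·a⁻¹
Ordering by g·m⁻²·a⁻¹: zinc (13.9) > copper (7.03)

copper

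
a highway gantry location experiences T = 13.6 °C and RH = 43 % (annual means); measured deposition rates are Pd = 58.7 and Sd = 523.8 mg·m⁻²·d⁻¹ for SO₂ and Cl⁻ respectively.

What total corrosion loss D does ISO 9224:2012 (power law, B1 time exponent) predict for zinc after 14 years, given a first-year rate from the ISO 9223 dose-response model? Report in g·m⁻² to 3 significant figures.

zinc: T>10 °C ⇒ hinge -0.071·(13.6−10) = -0.2556
  SO₂ term: 0.0129·58.7^0.44·exp(0.046·43-0.2556) = 0.4333
  Cl⁻ term: 0.0175·523.8^0.57·exp(0.008·43+0.085·13.6) = 2.782
  sum: 0.4333 + 2.782 → r_corr = 3.216 μm/a
Long-term exponent b (ISO 9224 Table 2, B1) = 0.813
  D(14) = 3.216 × 14^0.813 = 3.216 × 8.547 = 27.48 μm
  Mass loss = 27.48 μm × 7.14 g/cm³ = 196.2 g·m⁻²

D(14) = 196 g·m⁻²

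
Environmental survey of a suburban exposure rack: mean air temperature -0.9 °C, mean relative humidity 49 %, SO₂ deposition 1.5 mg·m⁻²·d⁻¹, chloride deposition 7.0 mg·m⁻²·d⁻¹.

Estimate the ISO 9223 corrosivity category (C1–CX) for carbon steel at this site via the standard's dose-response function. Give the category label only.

carbon steel: f(T) = +0.150·(T−10) [T≤10 °C] = -1.6350
  sulphur-dioxide contribution → 1.135 μm/a
  chloride contribution → 1.656 μm/a
  ⇒ r_corr(carbon steel) = 2.792 μm/a
Category bounds: 1.3…25 μm/a bracket r_corr ⇒ C2

C2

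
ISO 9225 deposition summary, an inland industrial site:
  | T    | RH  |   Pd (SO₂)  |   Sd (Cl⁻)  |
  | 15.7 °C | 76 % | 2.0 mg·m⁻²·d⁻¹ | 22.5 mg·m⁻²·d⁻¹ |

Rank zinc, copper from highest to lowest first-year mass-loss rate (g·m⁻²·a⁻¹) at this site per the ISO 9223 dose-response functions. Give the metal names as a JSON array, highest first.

zinc: f(T) = -0.071·(T−10) [T>10 °C] = -0.4047
  Pd branch = 0.0129·Pd^0.44·e^(0.046·RH+f) = 0.3851 μm/a
  Sd branch = 0.0175·Sd^0.57·e^(0.008·RH+0.085·T) = 0.7201 μm/a
  sum: 0.3851 + 0.7201 → r_corr = 1.105 μm/a
  mass loss = 1.105 μm/a × 7.14 g/cm³ = 7.891 g·m⁻²·a⁻¹
copper: temperature factor f = -0.080·(5.7) = -0.4560
  Pd branch = 0.0053·Pd^0.26·e^(0.059·RH+f) = 0.3564 μm/a
  Cl⁻ term: 0.01025·22.5^0.27·exp(0.036·76+0.049·15.7) = 0.7909
  sum: 0.3564 + 0.7909 → r_corr = 1.147 μm/a
  mass loss = 1.147 μm/a × 8.96 g/cm³ = 10.28 g·m⁻²·a⁻¹
Ordering by g·m⁻²·a⁻¹: copper (10.3) > zinc (7.89)

["copper", "zinc"]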